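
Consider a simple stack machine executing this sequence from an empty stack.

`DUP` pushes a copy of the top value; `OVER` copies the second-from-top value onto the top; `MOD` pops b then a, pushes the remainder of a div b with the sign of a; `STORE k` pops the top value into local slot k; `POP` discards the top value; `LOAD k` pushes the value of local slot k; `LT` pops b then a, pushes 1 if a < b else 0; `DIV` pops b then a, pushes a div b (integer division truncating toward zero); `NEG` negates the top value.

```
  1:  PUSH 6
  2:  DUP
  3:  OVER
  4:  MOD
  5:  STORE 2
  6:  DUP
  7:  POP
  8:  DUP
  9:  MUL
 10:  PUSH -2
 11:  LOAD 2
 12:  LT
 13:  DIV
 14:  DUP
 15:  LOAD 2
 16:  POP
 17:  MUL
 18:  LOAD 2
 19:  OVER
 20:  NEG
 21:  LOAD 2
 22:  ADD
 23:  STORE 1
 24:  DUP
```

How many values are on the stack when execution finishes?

3

PUSH 6   [6]
DUP      [6, 6]
OVER     [6, 6, 6]
MOD      [6, 0]
STORE 2  [6]
DUP      [6, 6]
POP      [6]
DUP      [6, 6]
MUL      [36]
PUSH -2  [36, -2]
LOAD 2   [36, -2, 0]
LT       [36, 1]
DIV      [36]
DUP      [36, 36]
LOAD 2   [36, 36, 0]
POP      [36, 36]
MUL      [1296]
LOAD 2   [1296, 0]
OVER     [1296, 0, 1296]
NEG      [1296, 0, -1296]
LOAD 2   [1296, 0, -1296, 0]
ADD      [1296, 0, -1296]
STORE 1  [1296, 0]
DUP      [1296, 0, 0]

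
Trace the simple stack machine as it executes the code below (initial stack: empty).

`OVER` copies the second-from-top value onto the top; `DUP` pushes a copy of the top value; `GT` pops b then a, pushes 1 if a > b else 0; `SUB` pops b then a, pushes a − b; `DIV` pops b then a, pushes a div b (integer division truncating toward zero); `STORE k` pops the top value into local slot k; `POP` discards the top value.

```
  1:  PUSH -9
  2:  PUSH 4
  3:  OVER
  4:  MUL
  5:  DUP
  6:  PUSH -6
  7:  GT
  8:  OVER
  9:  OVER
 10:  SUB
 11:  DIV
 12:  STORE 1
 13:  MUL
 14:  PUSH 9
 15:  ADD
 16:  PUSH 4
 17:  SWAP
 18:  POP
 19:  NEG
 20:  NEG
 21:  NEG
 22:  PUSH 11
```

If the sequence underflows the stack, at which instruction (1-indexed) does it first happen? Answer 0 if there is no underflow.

0

PUSH -9  [-9]
PUSH 4   [-9, 4]
OVER     [-9, 4, -9]
MUL      [-9, -36]
DUP      [-9, -36, -36]
PUSH -6  [-9, -36, -36, -6]
GT       [-9, -36, 0]
OVER     [-9, -36, 0, -36]
OVER     [-9, -36, 0, -36, 0]
SUB      [-9, -36, 0, -36]
DIV      [-9, -36, 0]
STORE 1  [-9, -36]
MUL      [324]
PUSH 9   [324, 9]
ADD      [333]
PUSH 4   [333, 4]
SWAP     [4, 333]
POP      [4]
NEG      [-4]
NEG      [4]
NEG      [-4]
PUSH 11  [-4, 11]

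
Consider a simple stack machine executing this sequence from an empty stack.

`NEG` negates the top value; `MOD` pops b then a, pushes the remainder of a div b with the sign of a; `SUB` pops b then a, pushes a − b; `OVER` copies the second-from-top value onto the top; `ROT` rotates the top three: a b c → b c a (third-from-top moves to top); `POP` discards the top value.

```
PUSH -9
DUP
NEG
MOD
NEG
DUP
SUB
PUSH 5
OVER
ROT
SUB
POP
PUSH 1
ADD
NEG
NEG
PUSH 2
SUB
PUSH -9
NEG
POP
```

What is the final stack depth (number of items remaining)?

PUSH -9  [-9]
DUP      [-9, -9]
NEG      [-9, 9]
MOD      [0]
NEG      [0]
DUP      [0, 0]
SUB      [0]
PUSH 5   [0, 5]
OVER     [0, 5, 0]
ROT      [5, 0, 0]
SUB      [5, 0]
POP      [5]
PUSH 1   [5, 1]
ADD      [6]
NEG      [-6]
NEG      [6]
PUSH 2   [6, 2]
SUB      [4]
PUSH -9  [4, -9]
NEG      [4, 9]
POP      [4]

1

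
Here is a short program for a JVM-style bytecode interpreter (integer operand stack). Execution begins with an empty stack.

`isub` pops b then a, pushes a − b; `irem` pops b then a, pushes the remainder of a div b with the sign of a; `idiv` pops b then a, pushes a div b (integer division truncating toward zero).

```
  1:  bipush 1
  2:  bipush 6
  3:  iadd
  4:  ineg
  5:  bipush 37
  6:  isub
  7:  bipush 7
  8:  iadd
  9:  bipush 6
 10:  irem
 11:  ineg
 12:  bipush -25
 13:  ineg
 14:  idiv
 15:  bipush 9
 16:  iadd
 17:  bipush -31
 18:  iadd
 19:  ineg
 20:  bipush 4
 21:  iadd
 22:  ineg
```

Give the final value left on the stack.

bipush 1   : 1
bipush 6   : 1 6
iadd       : 7
ineg       : -7
bipush 37  : -7 37
isub       : -44
bipush 7   : -44 7
iadd       : -37
bipush 6   : -37 6
irem       : -1
ineg       : 1
bipush -25 : 1 -25
ineg       : 1 25
idiv       : 0
bipush 9   : 0 9
iadd       : 9
bipush -31 : 9 -31
iadd       : -22
ineg       : 22
bipush 4   : 22 4
iadd       : 26
ineg       : -26

-26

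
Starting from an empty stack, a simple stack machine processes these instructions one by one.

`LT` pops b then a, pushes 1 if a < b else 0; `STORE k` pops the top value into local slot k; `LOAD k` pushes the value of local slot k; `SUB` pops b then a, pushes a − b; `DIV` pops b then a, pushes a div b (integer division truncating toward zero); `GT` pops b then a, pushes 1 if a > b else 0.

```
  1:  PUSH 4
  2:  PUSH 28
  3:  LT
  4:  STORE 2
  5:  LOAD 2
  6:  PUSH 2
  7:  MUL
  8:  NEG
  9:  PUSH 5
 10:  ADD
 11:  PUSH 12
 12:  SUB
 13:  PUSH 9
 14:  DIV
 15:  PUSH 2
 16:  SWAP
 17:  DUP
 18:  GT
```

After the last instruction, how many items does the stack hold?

PUSH 4  → 4
PUSH 28 → 4 28
LT      → 1
STORE 2 → (empty)
LOAD 2  → 1
PUSH 2  → 1 2
MUL     → 2
NEG     → -2
PUSH 5  → -2 5
ADD     → 3
PUSH 12 → 3 12
SUB     → -9
PUSH 9  → -9 9
DIV     → -1
PUSH 2  → -1 2
SWAP    → 2 -1
DUP     → 2 -1 -1
GT      → 2 0

2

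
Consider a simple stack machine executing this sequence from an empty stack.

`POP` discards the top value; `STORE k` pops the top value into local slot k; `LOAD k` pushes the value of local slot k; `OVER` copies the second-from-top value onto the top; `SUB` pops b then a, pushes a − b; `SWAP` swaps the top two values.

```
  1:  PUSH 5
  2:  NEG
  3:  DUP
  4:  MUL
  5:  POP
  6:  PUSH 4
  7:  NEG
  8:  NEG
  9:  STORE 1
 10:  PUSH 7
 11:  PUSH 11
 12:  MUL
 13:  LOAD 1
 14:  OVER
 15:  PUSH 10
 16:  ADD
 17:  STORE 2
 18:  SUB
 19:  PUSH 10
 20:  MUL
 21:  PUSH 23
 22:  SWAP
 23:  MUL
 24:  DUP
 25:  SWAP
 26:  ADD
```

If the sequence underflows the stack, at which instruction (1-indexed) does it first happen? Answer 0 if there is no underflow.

PUSH 5  → [5]
NEG     → [-5]
DUP     → [-5, -5]
MUL     → [25]
POP     → []
PUSH 4  → [4]
NEG     → [-4]
NEG     → [4]
STORE 1 → []
PUSH 7  → [7]
PUSH 11 → [7, 11]
MUL     → [77]
LOAD 1  → [77, 4]
OVER    → [77, 4, 77]
PUSH 10 → [77, 4, 77, 10]
ADD     → [77, 4, 87]
STORE 2 → [77, 4]
SUB     → [73]
PUSH 10 → [73, 10]
MUL     → [730]
PUSH 23 → [730, 23]
SWAP    → [23, 730]
MUL     → [16790]
DUP     → [16790, 16790]
SWAP    → [16790, 16790]
ADD     → [33580]

0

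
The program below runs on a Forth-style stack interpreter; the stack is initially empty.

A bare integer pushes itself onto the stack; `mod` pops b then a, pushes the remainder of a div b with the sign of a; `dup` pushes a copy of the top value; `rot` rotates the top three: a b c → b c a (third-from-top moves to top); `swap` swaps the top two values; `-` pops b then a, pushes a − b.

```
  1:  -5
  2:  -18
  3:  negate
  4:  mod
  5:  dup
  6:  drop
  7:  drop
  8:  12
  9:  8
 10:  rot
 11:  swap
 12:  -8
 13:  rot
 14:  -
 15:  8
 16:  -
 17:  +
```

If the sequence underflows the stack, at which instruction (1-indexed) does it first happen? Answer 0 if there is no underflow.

10

-5     : -5
-18    : -5 -18
negate : -5 18
mod    : -5
dup    : -5 -5
drop   : -5
drop   : (empty)
12     : 12
8      : 12 8
rot  — needs 3 operands, stack has 2 → underflow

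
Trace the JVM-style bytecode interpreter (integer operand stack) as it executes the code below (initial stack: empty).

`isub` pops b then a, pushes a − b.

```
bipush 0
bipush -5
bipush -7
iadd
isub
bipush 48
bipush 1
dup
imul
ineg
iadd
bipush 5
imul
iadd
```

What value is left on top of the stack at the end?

bipush 0   [0]
bipush -5  [0, -5]
bipush -7  [0, -5, -7]
iadd       [0, -12]
isub       [12]
bipush 48  [12, 48]
bipush 1   [12, 48, 1]
dup        [12, 48, 1, 1]
imul       [12, 48, 1]
ineg       [12, 48, -1]
iadd       [12, 47]
bipush 5   [12, 47, 5]
imul       [12, 235]
iadd       [247]

247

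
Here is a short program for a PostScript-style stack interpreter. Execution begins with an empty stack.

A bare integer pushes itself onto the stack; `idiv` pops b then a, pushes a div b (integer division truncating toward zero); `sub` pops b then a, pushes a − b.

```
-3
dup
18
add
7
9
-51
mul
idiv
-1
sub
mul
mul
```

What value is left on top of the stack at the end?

-45

-3    -3
dup   -3 -3
18    -3 -3 18
add   -3 15
7     -3 15 7
9     -3 15 7 9
-51   -3 15 7 9 -51
mul   -3 15 7 -459
idiv  -3 15 0
-1    -3 15 0 -1
sub   -3 15 1
mul   -3 15
mul   -45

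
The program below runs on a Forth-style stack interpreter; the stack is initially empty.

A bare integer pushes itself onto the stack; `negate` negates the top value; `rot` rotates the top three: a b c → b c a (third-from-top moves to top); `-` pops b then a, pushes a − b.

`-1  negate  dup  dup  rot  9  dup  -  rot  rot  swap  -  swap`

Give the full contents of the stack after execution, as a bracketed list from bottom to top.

[1, 0, 0]

-1      [-1]
negate  [1]
dup     [1, 1]
dup     [1, 1, 1]
rot     [1, 1, 1]
9       [1, 1, 1, 9]
dup     [1, 1, 1, 9, 9]
-       [1, 1, 1, 0]
rot     [1, 1, 0, 1]
rot     [1, 0, 1, 1]
swap    [1, 0, 1, 1]
-       [1, 0, 0]
swap    [1, 0, 0]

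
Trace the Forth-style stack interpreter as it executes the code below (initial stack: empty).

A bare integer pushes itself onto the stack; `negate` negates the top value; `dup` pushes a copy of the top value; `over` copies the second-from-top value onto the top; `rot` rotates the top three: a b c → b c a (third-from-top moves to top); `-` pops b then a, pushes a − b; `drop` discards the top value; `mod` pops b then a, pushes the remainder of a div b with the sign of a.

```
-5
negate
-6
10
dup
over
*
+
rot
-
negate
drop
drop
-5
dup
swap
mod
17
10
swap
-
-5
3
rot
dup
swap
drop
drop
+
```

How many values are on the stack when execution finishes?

-5     → [-5]
negate → [5]
-6     → [5, -6]
10     → [5, -6, 10]
dup    → [5, -6, 10, 10]
over   → [5, -6, 10, 10, 10]
*      → [5, -6, 10, 100]
+      → [5, -6, 110]
rot    → [-6, 110, 5]
-      → [-6, 105]
negate → [-6, -105]
drop   → [-6]
drop   → []
-5     → [-5]
dup    → [-5, -5]
swap   → [-5, -5]
mod    → [0]
17     → [0, 17]
10     → [0, 17, 10]
swap   → [0, 10, 17]
-      → [0, -7]
-5     → [0, -7, -5]
3      → [0, -7, -5, 3]
rot    → [0, -5, 3, -7]
dup    → [0, -5, 3, -7, -7]
swap   → [0, -5, 3, -7, -7]
drop   → [0, -5, 3, -7]
drop   → [0, -5, 3]
+      → [0, -2]

2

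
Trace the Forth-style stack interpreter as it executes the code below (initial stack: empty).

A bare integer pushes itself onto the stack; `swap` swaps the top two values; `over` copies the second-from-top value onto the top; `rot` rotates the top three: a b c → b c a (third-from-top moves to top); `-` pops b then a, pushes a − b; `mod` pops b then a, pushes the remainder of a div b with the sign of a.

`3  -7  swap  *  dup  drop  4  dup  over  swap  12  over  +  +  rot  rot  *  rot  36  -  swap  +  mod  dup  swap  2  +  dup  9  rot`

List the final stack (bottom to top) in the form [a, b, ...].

3    → 3
-7   → 3 -7
swap → -7 3
*    → -21
dup  → -21 -21
drop → -21
4    → -21 4
dup  → -21 4 4
over → -21 4 4 4
swap → -21 4 4 4
12   → -21 4 4 4 12
over → -21 4 4 4 12 4
+    → -21 4 4 4 16
+    → -21 4 4 20
rot  → -21 4 20 4
rot  → -21 20 4 4
*    → -21 20 16
rot  → 20 16 -21
36   → 20 16 -21 36
-    → 20 16 -57
swap → 20 -57 16
+    → 20 -41
mod  → 20
dup  → 20 20
swap → 20 20
2    → 20 20 2
+    → 20 22
dup  → 20 22 22
9    → 20 22 22 9
rot  → 20 22 9 22

[20, 22, 9, 22]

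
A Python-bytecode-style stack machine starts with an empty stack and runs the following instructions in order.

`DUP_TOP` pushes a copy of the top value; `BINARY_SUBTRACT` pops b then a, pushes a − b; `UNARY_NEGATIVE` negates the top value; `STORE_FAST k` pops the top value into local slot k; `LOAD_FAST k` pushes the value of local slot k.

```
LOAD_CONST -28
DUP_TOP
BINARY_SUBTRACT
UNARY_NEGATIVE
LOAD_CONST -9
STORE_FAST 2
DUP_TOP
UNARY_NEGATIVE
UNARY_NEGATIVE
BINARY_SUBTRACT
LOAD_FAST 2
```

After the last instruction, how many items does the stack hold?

2

LOAD_CONST -28   [-28]
DUP_TOP          [-28, -28]
BINARY_SUBTRACT  [0]
UNARY_NEGATIVE   [0]
LOAD_CONST -9    [0, -9]
STORE_FAST 2     [0]
DUP_TOP          [0, 0]
UNARY_NEGATIVE   [0, 0]
UNARY_NEGATIVE   [0, 0]
BINARY_SUBTRACT  [0]
LOAD_FAST 2      [0, -9]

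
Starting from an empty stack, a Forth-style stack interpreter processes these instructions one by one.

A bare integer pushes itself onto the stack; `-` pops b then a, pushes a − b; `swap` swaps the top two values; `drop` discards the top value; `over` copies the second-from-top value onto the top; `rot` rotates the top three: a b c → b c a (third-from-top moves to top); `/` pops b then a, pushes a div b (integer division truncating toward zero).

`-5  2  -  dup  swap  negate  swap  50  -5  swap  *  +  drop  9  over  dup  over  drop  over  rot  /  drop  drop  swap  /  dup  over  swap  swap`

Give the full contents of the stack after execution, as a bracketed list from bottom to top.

[1, 1, 1]

-5      [-5]
2       [-5, 2]
-       [-7]
dup     [-7, -7]
swap    [-7, -7]
negate  [-7, 7]
swap    [7, -7]
50      [7, -7, 50]
-5      [7, -7, 50, -5]
swap    [7, -7, -5, 50]
*       [7, -7, -250]
+       [7, -257]
drop    [7]
9       [7, 9]
over    [7, 9, 7]
dup     [7, 9, 7, 7]
over    [7, 9, 7, 7, 7]
drop    [7, 9, 7, 7]
over    [7, 9, 7, 7, 7]
rot     [7, 9, 7, 7, 7]
/       [7, 9, 7, 1]
drop    [7, 9, 7]
drop    [7, 9]
swap    [9, 7]
/       [1]
dup     [1, 1]
over    [1, 1, 1]
swap    [1, 1, 1]
swap    [1, 1, 1]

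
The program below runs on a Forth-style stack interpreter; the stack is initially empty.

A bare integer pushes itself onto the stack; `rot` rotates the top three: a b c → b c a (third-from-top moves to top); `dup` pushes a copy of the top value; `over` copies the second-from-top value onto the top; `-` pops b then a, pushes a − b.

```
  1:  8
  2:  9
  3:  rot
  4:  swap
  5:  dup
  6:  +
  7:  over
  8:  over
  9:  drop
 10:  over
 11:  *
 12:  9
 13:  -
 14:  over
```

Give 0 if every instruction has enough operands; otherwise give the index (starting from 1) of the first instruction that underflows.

3

8 -> 8
9 -> 8 9
rot  — needs 3 operands, stack has 2 → underflow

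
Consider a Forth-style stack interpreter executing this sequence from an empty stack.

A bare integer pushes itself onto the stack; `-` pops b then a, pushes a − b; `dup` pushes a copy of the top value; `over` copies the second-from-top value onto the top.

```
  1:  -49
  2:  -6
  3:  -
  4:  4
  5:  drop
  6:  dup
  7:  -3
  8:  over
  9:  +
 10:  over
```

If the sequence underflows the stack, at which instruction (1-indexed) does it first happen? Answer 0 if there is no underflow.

0

-49   [-49]
-6    [-49, -6]
-     [-43]
4     [-43, 4]
drop  [-43]
dup   [-43, -43]
-3    [-43, -43, -3]
over  [-43, -43, -3, -43]
+     [-43, -43, -46]
over  [-43, -43, -46, -43]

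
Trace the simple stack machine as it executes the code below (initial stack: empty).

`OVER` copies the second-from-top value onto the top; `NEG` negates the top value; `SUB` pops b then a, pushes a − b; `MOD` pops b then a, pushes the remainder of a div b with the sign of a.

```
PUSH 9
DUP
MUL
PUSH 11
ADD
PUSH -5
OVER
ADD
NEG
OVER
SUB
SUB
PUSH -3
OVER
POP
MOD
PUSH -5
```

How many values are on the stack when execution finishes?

2

PUSH 9  : 9
DUP     : 9 9
MUL     : 81
PUSH 11 : 81 11
ADD     : 92
PUSH -5 : 92 -5
OVER    : 92 -5 92
ADD     : 92 87
NEG     : 92 -87
OVER    : 92 -87 92
SUB     : 92 -179
SUB     : 271
PUSH -3 : 271 -3
OVER    : 271 -3 271
POP     : 271 -3
MOD     : 1
PUSH -5 : 1 -5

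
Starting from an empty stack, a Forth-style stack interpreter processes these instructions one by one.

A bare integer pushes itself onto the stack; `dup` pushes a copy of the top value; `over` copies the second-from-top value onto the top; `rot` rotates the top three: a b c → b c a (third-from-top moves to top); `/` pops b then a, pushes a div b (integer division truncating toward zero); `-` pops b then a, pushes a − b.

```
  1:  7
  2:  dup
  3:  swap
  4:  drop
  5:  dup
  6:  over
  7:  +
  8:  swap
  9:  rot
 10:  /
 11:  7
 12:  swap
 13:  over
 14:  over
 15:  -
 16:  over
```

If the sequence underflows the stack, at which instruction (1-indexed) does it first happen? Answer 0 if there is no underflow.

7     7
dup   7 7
swap  7 7
drop  7
dup   7 7
over  7 7 7
+     7 14
swap  14 7
rot  — needs 3 operands, stack has 2 → underflow

9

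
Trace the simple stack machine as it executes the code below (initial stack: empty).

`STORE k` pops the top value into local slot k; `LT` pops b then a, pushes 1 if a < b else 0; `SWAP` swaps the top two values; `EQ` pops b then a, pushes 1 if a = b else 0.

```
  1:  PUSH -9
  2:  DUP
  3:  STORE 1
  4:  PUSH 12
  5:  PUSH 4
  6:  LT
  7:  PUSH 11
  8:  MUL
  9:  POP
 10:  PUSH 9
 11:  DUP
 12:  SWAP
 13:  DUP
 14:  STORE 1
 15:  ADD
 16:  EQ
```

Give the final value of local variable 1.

PUSH -9 → -9
DUP     → -9 -9
STORE 1 → -9
PUSH 12 → -9 12
PUSH 4  → -9 12 4
LT      → -9 0
PUSH 11 → -9 0 11
MUL     → -9 0
POP     → -9
PUSH 9  → -9 9
DUP     → -9 9 9
SWAP    → -9 9 9
DUP     → -9 9 9 9
STORE 1 → -9 9 9
ADD     → -9 18
EQ      → 0

9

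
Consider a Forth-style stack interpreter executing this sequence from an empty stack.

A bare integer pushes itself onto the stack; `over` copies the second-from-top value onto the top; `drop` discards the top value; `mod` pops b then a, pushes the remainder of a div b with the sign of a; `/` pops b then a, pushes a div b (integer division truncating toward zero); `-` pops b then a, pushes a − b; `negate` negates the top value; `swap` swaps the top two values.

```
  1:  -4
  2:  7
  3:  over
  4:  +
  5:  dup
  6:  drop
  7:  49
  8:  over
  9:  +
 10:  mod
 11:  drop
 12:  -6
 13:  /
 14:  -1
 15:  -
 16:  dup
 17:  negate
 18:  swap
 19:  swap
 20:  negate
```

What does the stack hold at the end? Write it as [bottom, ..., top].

[1, 1]

-4      -4
7       -4 7
over    -4 7 -4
+       -4 3
dup     -4 3 3
drop    -4 3
49      -4 3 49
over    -4 3 49 3
+       -4 3 52
mod     -4 3
drop    -4
-6      -4 -6
/       0
-1      0 -1
-       1
dup     1 1
negate  1 -1
swap    -1 1
swap    1 -1
negate  1 1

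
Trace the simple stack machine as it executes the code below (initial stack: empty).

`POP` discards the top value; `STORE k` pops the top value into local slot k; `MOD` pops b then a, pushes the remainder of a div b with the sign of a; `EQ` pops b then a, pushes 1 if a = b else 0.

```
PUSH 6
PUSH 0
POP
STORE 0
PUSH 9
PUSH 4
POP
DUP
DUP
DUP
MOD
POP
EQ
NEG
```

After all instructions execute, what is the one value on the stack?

PUSH 6  -> 6
PUSH 0  -> 6 0
POP     -> 6
STORE 0 -> (empty)
PUSH 9  -> 9
PUSH 4  -> 9 4
POP     -> 9
DUP     -> 9 9
DUP     -> 9 9 9
DUP     -> 9 9 9 9
MOD     -> 9 9 0
POP     -> 9 9
EQ      -> 1
NEG     -> -1

-1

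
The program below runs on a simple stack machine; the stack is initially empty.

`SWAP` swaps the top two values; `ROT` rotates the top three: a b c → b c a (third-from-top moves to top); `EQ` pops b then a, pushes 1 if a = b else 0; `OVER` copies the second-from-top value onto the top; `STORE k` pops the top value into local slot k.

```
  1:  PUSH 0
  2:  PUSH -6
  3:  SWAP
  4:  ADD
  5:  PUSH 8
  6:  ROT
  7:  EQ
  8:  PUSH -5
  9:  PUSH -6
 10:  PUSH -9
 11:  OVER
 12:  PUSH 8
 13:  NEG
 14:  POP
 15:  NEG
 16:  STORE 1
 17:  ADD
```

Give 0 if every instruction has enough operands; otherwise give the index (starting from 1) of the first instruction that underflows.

6

PUSH 0   0
PUSH -6  0 -6
SWAP     -6 0
ADD      -6
PUSH 8   -6 8
ROT  — needs 3 operands, stack has 2 → underflow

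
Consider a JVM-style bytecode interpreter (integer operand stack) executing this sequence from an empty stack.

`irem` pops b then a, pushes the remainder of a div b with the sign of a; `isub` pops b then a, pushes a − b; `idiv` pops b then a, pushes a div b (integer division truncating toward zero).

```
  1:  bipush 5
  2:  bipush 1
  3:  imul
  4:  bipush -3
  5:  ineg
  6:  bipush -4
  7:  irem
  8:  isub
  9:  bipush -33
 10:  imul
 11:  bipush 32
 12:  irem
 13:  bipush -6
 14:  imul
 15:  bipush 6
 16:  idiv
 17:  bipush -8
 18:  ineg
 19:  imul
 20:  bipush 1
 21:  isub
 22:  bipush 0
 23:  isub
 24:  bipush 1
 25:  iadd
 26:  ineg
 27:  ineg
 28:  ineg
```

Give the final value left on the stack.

bipush 5    [5]
bipush 1    [5, 1]
imul        [5]
bipush -3   [5, -3]
ineg        [5, 3]
bipush -4   [5, 3, -4]
irem        [5, 3]
isub        [2]
bipush -33  [2, -33]
imul        [-66]
bipush 32   [-66, 32]
irem        [-2]
bipush -6   [-2, -6]
imul        [12]
bipush 6    [12, 6]
idiv        [2]
bipush -8   [2, -8]
ineg        [2, 8]
imul        [16]
bipush 1    [16, 1]
isub        [15]
bipush 0    [15, 0]
isub        [15]
bipush 1    [15, 1]
iadd        [16]
ineg        [-16]
ineg        [16]
ineg        [-16]

-16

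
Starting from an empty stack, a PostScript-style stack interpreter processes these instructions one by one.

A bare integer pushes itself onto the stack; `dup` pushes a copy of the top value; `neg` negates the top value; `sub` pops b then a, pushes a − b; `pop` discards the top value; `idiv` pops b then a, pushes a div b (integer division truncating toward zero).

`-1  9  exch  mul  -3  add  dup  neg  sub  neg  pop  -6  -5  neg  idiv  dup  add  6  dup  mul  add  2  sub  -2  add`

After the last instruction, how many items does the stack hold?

1

-1    -1
9     -1 9
exch  9 -1
mul   -9
-3    -9 -3
add   -12
dup   -12 -12
neg   -12 12
sub   -24
neg   24
pop   (empty)
-6    -6
-5    -6 -5
neg   -6 5
idiv  -1
dup   -1 -1
add   -2
6     -2 6
dup   -2 6 6
mul   -2 36
add   34
2     34 2
sub   32
-2    32 -2
add   30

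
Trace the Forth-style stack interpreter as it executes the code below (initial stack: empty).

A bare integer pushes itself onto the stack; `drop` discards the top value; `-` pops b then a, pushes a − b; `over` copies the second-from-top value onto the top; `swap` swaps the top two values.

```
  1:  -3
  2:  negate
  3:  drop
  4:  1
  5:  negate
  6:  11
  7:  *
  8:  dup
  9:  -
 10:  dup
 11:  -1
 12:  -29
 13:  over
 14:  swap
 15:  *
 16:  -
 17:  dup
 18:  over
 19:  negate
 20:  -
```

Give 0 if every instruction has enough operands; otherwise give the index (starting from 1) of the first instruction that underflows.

0

-3     : -3
negate : 3
drop   : (empty)
1      : 1
negate : -1
11     : -1 11
*      : -11
dup    : -11 -11
-      : 0
dup    : 0 0
-1     : 0 0 -1
-29    : 0 0 -1 -29
over   : 0 0 -1 -29 -1
swap   : 0 0 -1 -1 -29
*      : 0 0 -1 29
-      : 0 0 -30
dup    : 0 0 -30 -30
over   : 0 0 -30 -30 -30
negate : 0 0 -30 -30 30
-      : 0 0 -30 -60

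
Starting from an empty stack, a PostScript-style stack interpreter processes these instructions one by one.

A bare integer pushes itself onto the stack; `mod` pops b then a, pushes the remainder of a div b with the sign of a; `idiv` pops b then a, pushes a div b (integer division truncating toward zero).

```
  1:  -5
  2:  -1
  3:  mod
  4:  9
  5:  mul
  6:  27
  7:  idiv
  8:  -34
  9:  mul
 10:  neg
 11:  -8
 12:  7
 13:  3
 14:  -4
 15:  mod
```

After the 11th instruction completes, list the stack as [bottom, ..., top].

-5    -5
-1    -5 -1
mod   0
9     0 9
mul   0
27    0 27
idiv  0
-34   0 -34
mul   0
neg   0
-8    0 -8

[0, -8]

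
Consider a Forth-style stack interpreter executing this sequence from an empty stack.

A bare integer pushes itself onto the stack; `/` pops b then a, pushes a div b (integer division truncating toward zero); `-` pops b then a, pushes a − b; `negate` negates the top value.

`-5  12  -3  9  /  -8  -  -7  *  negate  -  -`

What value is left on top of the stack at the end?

39

-5     : [-5]
12     : [-5, 12]
-3     : [-5, 12, -3]
9      : [-5, 12, -3, 9]
/      : [-5, 12, 0]
-8     : [-5, 12, 0, -8]
-      : [-5, 12, 8]
-7     : [-5, 12, 8, -7]
*      : [-5, 12, -56]
negate : [-5, 12, 56]
-      : [-5, -44]
-      : [39]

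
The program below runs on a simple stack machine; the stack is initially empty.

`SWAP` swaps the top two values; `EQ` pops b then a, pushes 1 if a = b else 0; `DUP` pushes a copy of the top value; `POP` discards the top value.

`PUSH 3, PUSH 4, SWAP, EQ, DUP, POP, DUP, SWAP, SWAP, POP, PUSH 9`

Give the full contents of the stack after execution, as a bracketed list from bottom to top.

PUSH 3 : [3]
PUSH 4 : [3, 4]
SWAP   : [4, 3]
EQ     : [0]
DUP    : [0, 0]
POP    : [0]
DUP    : [0, 0]
SWAP   : [0, 0]
SWAP   : [0, 0]
POP    : [0]
PUSH 9 : [0, 9]

[0, 9]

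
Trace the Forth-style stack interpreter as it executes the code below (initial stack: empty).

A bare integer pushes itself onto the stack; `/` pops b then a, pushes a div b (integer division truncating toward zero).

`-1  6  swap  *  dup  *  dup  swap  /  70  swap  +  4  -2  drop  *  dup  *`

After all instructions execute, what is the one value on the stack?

-1   : [-1]
6    : [-1, 6]
swap : [6, -1]
*    : [-6]
dup  : [-6, -6]
*    : [36]
dup  : [36, 36]
swap : [36, 36]
/    : [1]
70   : [1, 70]
swap : [70, 1]
+    : [71]
4    : [71, 4]
-2   : [71, 4, -2]
drop : [71, 4]
*    : [284]
dup  : [284, 284]
*    : [80656]

80656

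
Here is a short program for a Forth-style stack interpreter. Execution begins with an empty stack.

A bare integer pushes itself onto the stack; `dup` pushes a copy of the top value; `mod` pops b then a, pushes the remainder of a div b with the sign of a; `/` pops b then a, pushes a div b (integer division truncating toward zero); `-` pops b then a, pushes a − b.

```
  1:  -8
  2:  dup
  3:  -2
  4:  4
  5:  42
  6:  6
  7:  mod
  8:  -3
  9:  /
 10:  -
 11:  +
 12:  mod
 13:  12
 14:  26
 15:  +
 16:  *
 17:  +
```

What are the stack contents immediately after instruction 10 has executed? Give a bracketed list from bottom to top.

[-8, -8, -2, 4]

-8  -> [-8]
dup -> [-8, -8]
-2  -> [-8, -8, -2]
4   -> [-8, -8, -2, 4]
42  -> [-8, -8, -2, 4, 42]
6   -> [-8, -8, -2, 4, 42, 6]
mod -> [-8, -8, -2, 4, 0]
-3  -> [-8, -8, -2, 4, 0, -3]
/   -> [-8, -8, -2, 4, 0]
-   -> [-8, -8, -2, 4]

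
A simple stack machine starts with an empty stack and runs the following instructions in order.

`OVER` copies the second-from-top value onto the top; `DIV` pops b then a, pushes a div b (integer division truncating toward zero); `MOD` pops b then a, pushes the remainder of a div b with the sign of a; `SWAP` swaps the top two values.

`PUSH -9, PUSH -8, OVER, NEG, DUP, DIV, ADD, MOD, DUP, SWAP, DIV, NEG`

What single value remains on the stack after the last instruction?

-1

PUSH -9 : [-9]
PUSH -8 : [-9, -8]
OVER    : [-9, -8, -9]
NEG     : [-9, -8, 9]
DUP     : [-9, -8, 9, 9]
DIV     : [-9, -8, 1]
ADD     : [-9, -7]
MOD     : [-2]
DUP     : [-2, -2]
SWAP    : [-2, -2]
DIV     : [1]
NEG     : [-1]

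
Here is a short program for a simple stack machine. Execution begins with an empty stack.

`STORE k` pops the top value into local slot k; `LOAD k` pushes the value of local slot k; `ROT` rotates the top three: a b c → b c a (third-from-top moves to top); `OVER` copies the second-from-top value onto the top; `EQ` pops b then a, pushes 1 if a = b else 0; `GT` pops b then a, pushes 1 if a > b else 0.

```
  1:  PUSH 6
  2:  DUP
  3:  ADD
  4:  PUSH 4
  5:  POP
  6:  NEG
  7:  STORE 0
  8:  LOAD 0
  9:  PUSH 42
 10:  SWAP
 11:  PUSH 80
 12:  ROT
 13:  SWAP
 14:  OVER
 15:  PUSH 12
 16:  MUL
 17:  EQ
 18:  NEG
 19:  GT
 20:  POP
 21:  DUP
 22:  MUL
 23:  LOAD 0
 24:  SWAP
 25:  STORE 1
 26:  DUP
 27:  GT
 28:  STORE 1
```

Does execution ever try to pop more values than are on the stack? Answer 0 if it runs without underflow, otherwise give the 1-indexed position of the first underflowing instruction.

PUSH 6  : [6]
DUP     : [6, 6]
ADD     : [12]
PUSH 4  : [12, 4]
POP     : [12]
NEG     : [-12]
STORE 0 : []
LOAD 0  : [-12]
PUSH 42 : [-12, 42]
SWAP    : [42, -12]
PUSH 80 : [42, -12, 80]
ROT     : [-12, 80, 42]
SWAP    : [-12, 42, 80]
OVER    : [-12, 42, 80, 42]
PUSH 12 : [-12, 42, 80, 42, 12]
MUL     : [-12, 42, 80, 504]
EQ      : [-12, 42, 0]
NEG     : [-12, 42, 0]
GT      : [-12, 1]
POP     : [-12]
DUP     : [-12, -12]
MUL     : [144]
LOAD 0  : [144, -12]
SWAP    : [-12, 144]
STORE 1 : [-12]
DUP     : [-12, -12]
GT      : [0]
STORE 1 : []

0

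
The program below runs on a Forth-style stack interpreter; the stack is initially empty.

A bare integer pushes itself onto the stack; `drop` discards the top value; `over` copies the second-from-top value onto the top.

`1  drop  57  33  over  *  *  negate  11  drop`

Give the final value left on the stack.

1      -> [1]
drop   -> []
57     -> [57]
33     -> [57, 33]
over   -> [57, 33, 57]
*      -> [57, 1881]
*      -> [107217]
negate -> [-107217]
11     -> [-107217, 11]
drop   -> [-107217]

-107217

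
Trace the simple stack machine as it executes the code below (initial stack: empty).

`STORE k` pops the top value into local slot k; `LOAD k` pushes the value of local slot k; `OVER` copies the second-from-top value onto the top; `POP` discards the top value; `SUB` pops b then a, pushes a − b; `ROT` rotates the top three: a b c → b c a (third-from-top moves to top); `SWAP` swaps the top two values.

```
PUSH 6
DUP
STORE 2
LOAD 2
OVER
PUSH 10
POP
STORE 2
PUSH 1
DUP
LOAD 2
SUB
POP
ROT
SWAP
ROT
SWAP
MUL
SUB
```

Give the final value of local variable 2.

6

PUSH 6   6
DUP      6 6
STORE 2  6
LOAD 2   6 6
OVER     6 6 6
PUSH 10  6 6 6 10
POP      6 6 6
STORE 2  6 6
PUSH 1   6 6 1
DUP      6 6 1 1
LOAD 2   6 6 1 1 6
SUB      6 6 1 -5
POP      6 6 1
ROT      6 1 6
SWAP     6 6 1
ROT      6 1 6
SWAP     6 6 1
MUL      6 6
SUB      0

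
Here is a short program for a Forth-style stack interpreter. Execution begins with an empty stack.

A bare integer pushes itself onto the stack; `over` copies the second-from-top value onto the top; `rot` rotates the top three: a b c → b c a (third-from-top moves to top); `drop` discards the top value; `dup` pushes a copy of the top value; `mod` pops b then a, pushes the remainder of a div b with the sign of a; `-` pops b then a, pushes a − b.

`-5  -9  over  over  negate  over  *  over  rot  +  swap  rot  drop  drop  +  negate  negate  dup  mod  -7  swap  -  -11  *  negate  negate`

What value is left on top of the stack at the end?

77

-5     → [-5]
-9     → [-5, -9]
over   → [-5, -9, -5]
over   → [-5, -9, -5, -9]
negate → [-5, -9, -5, 9]
over   → [-5, -9, -5, 9, -5]
*      → [-5, -9, -5, -45]
over   → [-5, -9, -5, -45, -5]
rot    → [-5, -9, -45, -5, -5]
+      → [-5, -9, -45, -10]
swap   → [-5, -9, -10, -45]
rot    → [-5, -10, -45, -9]
drop   → [-5, -10, -45]
drop   → [-5, -10]
+      → [-15]
negate → [15]
negate → [-15]
dup    → [-15, -15]
mod    → [0]
-7     → [0, -7]
swap   → [-7, 0]
-      → [-7]
-11    → [-7, -11]
*      → [77]
negate → [-77]
negate → [77]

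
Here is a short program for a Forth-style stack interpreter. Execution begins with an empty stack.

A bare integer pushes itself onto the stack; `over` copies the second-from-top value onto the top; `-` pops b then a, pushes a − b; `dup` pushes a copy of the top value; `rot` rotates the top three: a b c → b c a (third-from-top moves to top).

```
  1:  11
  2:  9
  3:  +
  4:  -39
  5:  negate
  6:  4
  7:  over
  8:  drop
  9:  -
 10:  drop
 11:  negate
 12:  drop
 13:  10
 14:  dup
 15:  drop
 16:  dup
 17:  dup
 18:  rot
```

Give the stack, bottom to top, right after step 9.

11     -> 11
9      -> 11 9
+      -> 20
-39    -> 20 -39
negate -> 20 39
4      -> 20 39 4
over   -> 20 39 4 39
drop   -> 20 39 4
-      -> 20 35

[20, 35]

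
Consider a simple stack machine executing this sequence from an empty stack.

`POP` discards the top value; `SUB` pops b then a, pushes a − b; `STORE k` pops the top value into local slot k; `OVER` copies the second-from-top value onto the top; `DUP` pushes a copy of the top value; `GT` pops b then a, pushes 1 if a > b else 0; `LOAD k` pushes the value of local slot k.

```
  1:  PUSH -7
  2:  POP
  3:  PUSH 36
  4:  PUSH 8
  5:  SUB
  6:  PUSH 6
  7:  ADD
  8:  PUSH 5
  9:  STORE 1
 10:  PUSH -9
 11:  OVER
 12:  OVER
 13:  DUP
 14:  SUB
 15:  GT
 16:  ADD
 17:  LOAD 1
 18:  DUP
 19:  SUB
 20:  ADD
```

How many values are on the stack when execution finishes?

PUSH -7 : -7
POP     : (empty)
PUSH 36 : 36
PUSH 8  : 36 8
SUB     : 28
PUSH 6  : 28 6
ADD     : 34
PUSH 5  : 34 5
STORE 1 : 34
PUSH -9 : 34 -9
OVER    : 34 -9 34
OVER    : 34 -9 34 -9
DUP     : 34 -9 34 -9 -9
SUB     : 34 -9 34 0
GT      : 34 -9 1
ADD     : 34 -8
LOAD 1  : 34 -8 5
DUP     : 34 -8 5 5
SUB     : 34 -8 0
ADD     : 34 -8

2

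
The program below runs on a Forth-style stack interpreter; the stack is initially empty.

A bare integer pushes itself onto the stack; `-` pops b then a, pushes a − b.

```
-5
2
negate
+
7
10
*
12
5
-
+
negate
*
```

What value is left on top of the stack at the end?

539

-5     : [-5]
2      : [-5, 2]
negate : [-5, -2]
+      : [-7]
7      : [-7, 7]
10     : [-7, 7, 10]
*      : [-7, 70]
12     : [-7, 70, 12]
5      : [-7, 70, 12, 5]
-      : [-7, 70, 7]
+      : [-7, 77]
negate : [-7, -77]
*      : [539]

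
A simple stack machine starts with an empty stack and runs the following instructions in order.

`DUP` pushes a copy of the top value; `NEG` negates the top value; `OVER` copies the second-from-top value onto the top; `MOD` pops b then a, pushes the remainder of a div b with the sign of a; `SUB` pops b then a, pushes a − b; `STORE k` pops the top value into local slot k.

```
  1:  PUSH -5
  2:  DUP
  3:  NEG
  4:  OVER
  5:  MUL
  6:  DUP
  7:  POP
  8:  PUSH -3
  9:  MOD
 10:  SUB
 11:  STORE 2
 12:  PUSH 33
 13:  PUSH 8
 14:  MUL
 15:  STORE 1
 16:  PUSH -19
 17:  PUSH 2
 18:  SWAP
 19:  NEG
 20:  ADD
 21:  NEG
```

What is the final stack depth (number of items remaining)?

1

PUSH -5   -5
DUP       -5 -5
NEG       -5 5
OVER      -5 5 -5
MUL       -5 -25
DUP       -5 -25 -25
POP       -5 -25
PUSH -3   -5 -25 -3
MOD       -5 -1
SUB       -4
STORE 2   (empty)
PUSH 33   33
PUSH 8    33 8
MUL       264
STORE 1   (empty)
PUSH -19  -19
PUSH 2    -19 2
SWAP      2 -19
NEG       2 19
ADD       21
NEG       -21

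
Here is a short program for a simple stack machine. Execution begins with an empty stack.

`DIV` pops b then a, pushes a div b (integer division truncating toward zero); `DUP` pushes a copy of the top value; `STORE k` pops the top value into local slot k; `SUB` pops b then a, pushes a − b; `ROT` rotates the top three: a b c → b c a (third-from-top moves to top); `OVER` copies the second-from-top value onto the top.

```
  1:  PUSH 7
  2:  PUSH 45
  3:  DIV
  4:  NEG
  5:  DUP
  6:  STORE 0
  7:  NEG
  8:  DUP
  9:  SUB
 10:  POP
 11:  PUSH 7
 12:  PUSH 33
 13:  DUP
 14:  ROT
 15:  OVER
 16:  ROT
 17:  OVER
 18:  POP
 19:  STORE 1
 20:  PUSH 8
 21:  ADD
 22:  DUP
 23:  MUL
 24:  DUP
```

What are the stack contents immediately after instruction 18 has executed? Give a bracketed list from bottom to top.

[33, 7, 33, 33]

PUSH 7  -> 7
PUSH 45 -> 7 45
DIV     -> 0
NEG     -> 0
DUP     -> 0 0
STORE 0 -> 0
NEG     -> 0
DUP     -> 0 0
SUB     -> 0
POP     -> (empty)
PUSH 7  -> 7
PUSH 33 -> 7 33
DUP     -> 7 33 33
ROT     -> 33 33 7
OVER    -> 33 33 7 33
ROT     -> 33 7 33 33
OVER    -> 33 7 33 33 33
POP     -> 33 7 33 33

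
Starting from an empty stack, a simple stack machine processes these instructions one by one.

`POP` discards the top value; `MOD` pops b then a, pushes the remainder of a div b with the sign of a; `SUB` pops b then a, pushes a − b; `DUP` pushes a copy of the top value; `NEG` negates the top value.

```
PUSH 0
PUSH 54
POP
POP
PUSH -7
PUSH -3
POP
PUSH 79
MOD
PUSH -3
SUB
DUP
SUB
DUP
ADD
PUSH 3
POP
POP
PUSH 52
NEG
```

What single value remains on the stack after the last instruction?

-52

PUSH 0   [0]
PUSH 54  [0, 54]
POP      [0]
POP      []
PUSH -7  [-7]
PUSH -3  [-7, -3]
POP      [-7]
PUSH 79  [-7, 79]
MOD      [-7]
PUSH -3  [-7, -3]
SUB      [-4]
DUP      [-4, -4]
SUB      [0]
DUP      [0, 0]
ADD      [0]
PUSH 3   [0, 3]
POP      [0]
POP      []
PUSH 52  [52]
NEG      [-52]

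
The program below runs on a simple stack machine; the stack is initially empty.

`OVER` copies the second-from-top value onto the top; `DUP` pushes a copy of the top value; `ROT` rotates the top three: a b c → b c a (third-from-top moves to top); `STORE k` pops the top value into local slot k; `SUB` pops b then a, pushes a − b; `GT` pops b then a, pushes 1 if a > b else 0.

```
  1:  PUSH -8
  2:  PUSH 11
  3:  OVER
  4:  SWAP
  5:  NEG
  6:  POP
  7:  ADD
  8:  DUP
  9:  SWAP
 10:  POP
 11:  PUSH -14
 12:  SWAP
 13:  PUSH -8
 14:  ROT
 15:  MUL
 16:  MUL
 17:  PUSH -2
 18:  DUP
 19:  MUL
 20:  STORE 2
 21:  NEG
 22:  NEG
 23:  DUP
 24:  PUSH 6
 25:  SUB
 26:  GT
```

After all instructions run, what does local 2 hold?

4

PUSH -8  : -8
PUSH 11  : -8 11
OVER     : -8 11 -8
SWAP     : -8 -8 11
NEG      : -8 -8 -11
POP      : -8 -8
ADD      : -16
DUP      : -16 -16
SWAP     : -16 -16
POP      : -16
PUSH -14 : -16 -14
SWAP     : -14 -16
PUSH -8  : -14 -16 -8
ROT      : -16 -8 -14
MUL      : -16 112
MUL      : -1792
PUSH -2  : -1792 -2
DUP      : -1792 -2 -2
MUL      : -1792 4
STORE 2  : -1792
NEG      : 1792
NEG      : -1792
DUP      : -1792 -1792
PUSH 6   : -1792 -1792 6
SUB      : -1792 -1798
GT       : 1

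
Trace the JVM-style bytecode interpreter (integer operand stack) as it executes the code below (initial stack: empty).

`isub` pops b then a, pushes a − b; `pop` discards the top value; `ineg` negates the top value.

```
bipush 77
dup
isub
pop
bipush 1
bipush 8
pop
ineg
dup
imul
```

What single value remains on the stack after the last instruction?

bipush 77 -> 77
dup       -> 77 77
isub      -> 0
pop       -> (empty)
bipush 1  -> 1
bipush 8  -> 1 8
pop       -> 1
ineg      -> -1
dup       -> -1 -1
imul      -> 1

1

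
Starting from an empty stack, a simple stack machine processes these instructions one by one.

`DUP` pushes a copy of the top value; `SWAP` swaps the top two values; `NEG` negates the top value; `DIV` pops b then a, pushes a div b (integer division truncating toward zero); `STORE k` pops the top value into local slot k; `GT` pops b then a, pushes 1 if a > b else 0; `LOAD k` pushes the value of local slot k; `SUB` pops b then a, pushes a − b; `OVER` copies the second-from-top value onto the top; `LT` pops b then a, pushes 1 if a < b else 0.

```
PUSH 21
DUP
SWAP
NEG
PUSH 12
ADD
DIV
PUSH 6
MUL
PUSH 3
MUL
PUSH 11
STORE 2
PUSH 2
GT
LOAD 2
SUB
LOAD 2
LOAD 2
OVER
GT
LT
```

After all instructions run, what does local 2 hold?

11

PUSH 21  [21]
DUP      [21, 21]
SWAP     [21, 21]
NEG      [21, -21]
PUSH 12  [21, -21, 12]
ADD      [21, -9]
DIV      [-2]
PUSH 6   [-2, 6]
MUL      [-12]
PUSH 3   [-12, 3]
MUL      [-36]
PUSH 11  [-36, 11]
STORE 2  [-36]
PUSH 2   [-36, 2]
GT       [0]
LOAD 2   [0, 11]
SUB      [-11]
LOAD 2   [-11, 11]
LOAD 2   [-11, 11, 11]
OVER     [-11, 11, 11, 11]
GT       [-11, 11, 0]
LT       [-11, 0]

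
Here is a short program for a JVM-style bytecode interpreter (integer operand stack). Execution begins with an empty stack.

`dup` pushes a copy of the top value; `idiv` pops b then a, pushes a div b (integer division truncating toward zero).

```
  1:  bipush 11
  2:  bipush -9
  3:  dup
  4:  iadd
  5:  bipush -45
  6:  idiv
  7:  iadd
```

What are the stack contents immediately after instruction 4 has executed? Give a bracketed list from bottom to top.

bipush 11 → 11
bipush -9 → 11 -9
dup       → 11 -9 -9
iadd      → 11 -18

[11, -18]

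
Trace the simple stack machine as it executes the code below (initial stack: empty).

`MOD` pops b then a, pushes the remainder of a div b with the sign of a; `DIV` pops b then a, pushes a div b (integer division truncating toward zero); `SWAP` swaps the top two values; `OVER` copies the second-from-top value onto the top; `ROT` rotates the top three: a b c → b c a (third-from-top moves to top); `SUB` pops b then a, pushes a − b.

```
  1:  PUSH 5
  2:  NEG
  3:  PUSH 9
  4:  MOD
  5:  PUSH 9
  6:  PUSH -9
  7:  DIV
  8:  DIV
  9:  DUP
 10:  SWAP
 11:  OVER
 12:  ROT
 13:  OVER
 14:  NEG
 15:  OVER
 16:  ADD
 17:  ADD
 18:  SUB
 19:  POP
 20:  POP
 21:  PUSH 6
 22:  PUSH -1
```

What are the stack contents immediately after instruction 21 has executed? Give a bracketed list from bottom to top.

[6]

PUSH 5   5
NEG      -5
PUSH 9   -5 9
MOD      -5
PUSH 9   -5 9
PUSH -9  -5 9 -9
DIV      -5 -1
DIV      5
DUP      5 5
SWAP     5 5
OVER     5 5 5
ROT      5 5 5
OVER     5 5 5 5
NEG      5 5 5 -5
OVER     5 5 5 -5 5
ADD      5 5 5 0
ADD      5 5 5
SUB      5 0
POP      5
POP      (empty)
PUSH 6   6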